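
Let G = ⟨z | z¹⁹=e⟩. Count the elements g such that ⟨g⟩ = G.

G is cyclic of order 19. An element generates G iff its order is 19, and a cyclic group of order 19 has exactly φ(19) = 18 such elements.

Answer: 18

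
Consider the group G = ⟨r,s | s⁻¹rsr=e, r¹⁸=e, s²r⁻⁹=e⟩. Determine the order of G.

Enumerate words in the generators, reducing via the relations: the distinct elements are
  {e, r, s, rs, r², r³, r⁴, r⁵, r⁶, r⁷, r⁸, r⁹, r²s, r³s, r¹², r¹³, r¹¹, r¹⁰, r¹⁴, r¹⁵, r¹⁶, r¹⁷, r⁴s, r⁵s, r⁶s, r⁷s, r⁸s, s⁻¹, rs⁻¹, r²s⁻¹, r³s⁻¹, r⁴s⁻¹, r⁵s⁻¹, r⁶s⁻¹, r⁷s⁻¹, r⁸s⁻¹}.
No further products give new elements, so |G| = 36.

Answer: 36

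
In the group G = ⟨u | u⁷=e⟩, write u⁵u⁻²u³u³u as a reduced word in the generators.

Multiply left to right, reducing at each step:
  (u⁵) · u⁻² = u³
  (u³) · u³ = u⁶
  (u⁶) · u³ = u²
  (u²) · u = u³

Answer: u³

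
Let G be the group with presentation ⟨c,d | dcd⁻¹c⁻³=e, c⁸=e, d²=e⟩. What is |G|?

Enumerate words in the generators, reducing via the relations: the distinct elements are
  {c, d, e, cd, c², c³, c⁴, c⁵, c⁶, c⁷, c²d, c³d, c⁴d, c⁵d, c⁶d, c⁷d}.
No further products give new elements, so |G| = 16.

Answer: 16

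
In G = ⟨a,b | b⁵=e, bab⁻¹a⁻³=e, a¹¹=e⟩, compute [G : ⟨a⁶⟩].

First find ord(a⁶) by computing successive powers:
  (a⁶)¹ = a⁶, (a⁶)² = a, (a⁶)³ = a⁷, (a⁶)⁴ = a², (a⁶)⁵ = a⁸, (a⁶)⁶ = a³, (a⁶)⁷ = a⁹, (a⁶)⁸ = a⁴, (a⁶)⁹ = a¹⁰, (a⁶)¹⁰ = a⁵, (a⁶)¹¹ = e.
So |⟨a⁶⟩| = ord(a⁶) = 11. With |G| = 55, by Lagrange [G : ⟨a⁶⟩] = 55/11 = 5.

Answer: 5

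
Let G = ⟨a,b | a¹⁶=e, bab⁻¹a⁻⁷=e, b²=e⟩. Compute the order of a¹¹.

Compute successive powers until reaching e:
  (a¹¹)¹ = a¹¹, (a¹¹)² = a⁶, (a¹¹)³ = a, (a¹¹)⁴ = a¹², (a¹¹)⁵ = a⁷, (a¹¹)⁶ = a², (a¹¹)⁷ = a¹³, (a¹¹)⁸ = a⁸, (a¹¹)⁹ = a³, (a¹¹)¹⁰ = a¹⁴, (a¹¹)¹¹ = a⁹, (a¹¹)¹² = a⁴, (a¹¹)¹³ = a¹⁵, (a¹¹)¹⁴ = a¹⁰, (a¹¹)¹⁵ = a⁵, (a¹¹)¹⁶ = e.
The smallest positive k with (a¹¹)ᵏ = e is 16.

Answer: 16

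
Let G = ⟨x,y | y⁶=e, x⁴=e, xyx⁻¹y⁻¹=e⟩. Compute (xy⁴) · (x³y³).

Compute (xy⁴) · (x³y³) by multiplying left to right and reducing via the relations at each step:
  (xy⁴) · x³ = y⁴
  (y⁴) · y³ = y

Answer: y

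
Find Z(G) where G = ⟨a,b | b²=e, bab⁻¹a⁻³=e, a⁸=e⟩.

An element z ∈ Z(G) iff z commutes with every generator.
For example a⁴ is central: (a⁴)·a = a⁵ = a·(a⁴); (a⁴)·b = a⁴b = b·(a⁴).
Whereas a ∉ Z(G) since a·b = ab ≠ a³b = b·a.
Checking each of the 16 elements this way gives Z(G) = {e, a⁴}, of order 2.

Answer: {e, a⁴}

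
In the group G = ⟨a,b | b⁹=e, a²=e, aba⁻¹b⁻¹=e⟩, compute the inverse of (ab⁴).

The order of (ab⁴) is 18 (smallest k with (ab⁴)ᵏ = e), so (ab⁴)⁻¹ = (ab⁴)¹⁷ = ab⁵.
Check: (ab⁴) · (ab⁵) → (ab⁴) · a = b⁴;   (b⁴) · b⁵ = e, giving e as required.

Answer: ab⁵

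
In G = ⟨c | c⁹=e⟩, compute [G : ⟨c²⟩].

First find ord(c²) by computing successive powers:
  (c²)¹ = c², (c²)² = c⁴, (c²)³ = c⁶, (c²)⁴ = c⁸, (c²)⁵ = c, (c²)⁶ = c³, (c²)⁷ = c⁵, (c²)⁸ = c⁷, (c²)⁹ = e.
So |⟨c²⟩| = ord(c²) = 9. With |G| = 9, by Lagrange [G : ⟨c²⟩] = 9/9 = 1.

Answer: 1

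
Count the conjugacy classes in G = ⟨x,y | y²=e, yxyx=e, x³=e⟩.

The conjugacy classes (representative and size) are:
  [e] (size 1), [x] (size 2), [xy] (size 3).
Class equation: 1 + 2 + 3 = 6 = |G|. So G has 3 conjugacy classes.

Answer: 3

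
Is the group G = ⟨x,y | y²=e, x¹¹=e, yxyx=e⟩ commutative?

x·y = xy but y·x = x¹⁰y, so x·y ≠ y·x and G is not abelian.

Answer: No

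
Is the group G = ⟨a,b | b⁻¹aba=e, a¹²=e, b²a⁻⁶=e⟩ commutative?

a·b = ab but b·a = a⁵b⁻¹, so a·b ≠ b·a and G is not abelian.

Answer: No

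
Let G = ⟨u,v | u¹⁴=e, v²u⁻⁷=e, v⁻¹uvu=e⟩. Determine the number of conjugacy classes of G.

The conjugacy classes (representative and size) are:
  [e] (size 1), [u¹³] (size 2), [u¹²] (size 2), [u¹¹] (size 2), [u⁴] (size 2), [u⁵] (size 2), [u⁸] (size 2), [u⁷] (size 1), [u⁵v⁻¹] (size 7), [u⁵v] (size 7).
Class equation: 1 + 2 + 2 + 2 + 2 + 2 + 2 + 1 + 7 + 7 = 28 = |G|. So G has 10 conjugacy classes.

Answer: 10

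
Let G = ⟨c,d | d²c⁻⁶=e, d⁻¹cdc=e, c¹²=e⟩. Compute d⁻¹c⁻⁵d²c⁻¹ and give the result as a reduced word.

Multiply left to right, reducing at each step:
  (d⁻¹) · c⁻⁵ = c⁵d⁻¹
  (c⁵d⁻¹) · d² = c⁵d
  (c⁵d) · c⁻¹ = d⁻¹

Answer: d⁻¹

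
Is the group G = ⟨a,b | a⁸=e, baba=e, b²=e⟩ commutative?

a·b = ab but b·a = a⁷b, so a·b ≠ b·a and G is not abelian.

Answer: No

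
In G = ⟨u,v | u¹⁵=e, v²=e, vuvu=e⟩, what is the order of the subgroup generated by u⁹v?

|⟨u⁹v⟩| equals the order of u⁹v. Compute successive powers until reaching e:
  (u⁹v)¹ = u⁹v, (u⁹v)² = e.
The smallest positive k with (u⁹v)ᵏ = e is 2, so |⟨u⁹v⟩| = 2.

Answer: 2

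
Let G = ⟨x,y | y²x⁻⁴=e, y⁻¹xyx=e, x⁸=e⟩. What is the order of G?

Enumerate words in the generators, reducing via the relations: the distinct elements are
  {e, x, y, xy, x², x³, x⁴, x⁵, x⁶, x⁷, x²y, x³y, y⁻¹, xy⁻¹, x²y⁻¹, x³y⁻¹}.
No further products give new elements, so |G| = 16.

Answer: 16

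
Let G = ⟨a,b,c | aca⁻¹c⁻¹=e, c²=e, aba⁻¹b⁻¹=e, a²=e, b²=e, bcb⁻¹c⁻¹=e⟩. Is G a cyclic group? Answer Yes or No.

|G| = 8, but the maximum element order in G is 2 < 8. No single element generates all of G, so G is not cyclic.

Answer: No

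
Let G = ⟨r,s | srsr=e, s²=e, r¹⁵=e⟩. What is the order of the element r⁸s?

Compute successive powers until reaching e:
  (r⁸s)¹ = r⁸s, (r⁸s)² = e.
The smallest positive k with (r⁸s)ᵏ = e is 2.

Answer: 2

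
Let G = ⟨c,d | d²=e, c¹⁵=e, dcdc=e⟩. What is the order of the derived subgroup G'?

G' = [G, G] is generated by all commutators. The generator-pair commutators are: [c, d] = c².
The subgroup they normally generate is {e, c, c², c³, c⁴, c⁵, c⁶, c⁷, c⁸, c⁹, c¹⁰, c¹¹, c¹², c¹³, c¹⁴}, of order 15.
Check: |G/G'| = 30/15 = 2 is the order of the abelianisation.

Answer: 15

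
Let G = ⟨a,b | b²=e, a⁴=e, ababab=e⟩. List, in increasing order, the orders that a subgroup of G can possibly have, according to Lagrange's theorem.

|G| = 24 = 2³ · 3. By Lagrange's theorem the order of any subgroup divides 24; the divisors of 24 are 1, 2, 3, 4, 6, 8, 12, 24.

Answer: 1, 2, 3, 4, 6, 8, 12, 24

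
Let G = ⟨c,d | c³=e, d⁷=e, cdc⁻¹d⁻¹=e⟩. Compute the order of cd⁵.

Compute successive powers until reaching e:
  (cd⁵)¹ = cd⁵, (cd⁵)² = c²d³, (cd⁵)³ = d, (cd⁵)⁴ = cd⁶, (cd⁵)⁵ = c²d⁴, (cd⁵)⁶ = d², (cd⁵)⁷ = c, (cd⁵)⁸ = c²d⁵, (cd⁵)⁹ = d³, (cd⁵)¹⁰ = cd, (cd⁵)¹¹ = c²d⁶, (cd⁵)¹² = d⁴, (cd⁵)¹³ = cd², (cd⁵)¹⁴ = c², (cd⁵)¹⁵ = d⁵, (cd⁵)¹⁶ = cd³, (cd⁵)¹⁷ = c²d, (cd⁵)¹⁸ = d⁶, (cd⁵)¹⁹ = cd⁴, (cd⁵)²⁰ = c²d², (cd⁵)²¹ = e.
The smallest positive k with (cd⁵)ᵏ = e is 21.

Answer: 21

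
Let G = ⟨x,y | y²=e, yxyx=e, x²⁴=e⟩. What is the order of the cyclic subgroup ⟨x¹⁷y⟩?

|⟨x¹⁷y⟩| equals the order of x¹⁷y. Compute successive powers until reaching e:
  (x¹⁷y)¹ = x¹⁷y, (x¹⁷y)² = e.
The smallest positive k with (x¹⁷y)ᵏ = e is 2, so |⟨x¹⁷y⟩| = 2.

Answer: 2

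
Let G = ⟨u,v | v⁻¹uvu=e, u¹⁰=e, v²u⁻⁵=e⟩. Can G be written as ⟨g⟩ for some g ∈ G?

Every cyclic group is abelian. But u·v = uv while v·u = u⁴v⁻¹, so u·v ≠ v·u and G is not abelian. Hence G is not cyclic.

Answer: No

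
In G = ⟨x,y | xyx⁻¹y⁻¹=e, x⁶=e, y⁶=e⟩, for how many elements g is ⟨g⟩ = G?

⟨g⟩ = G would require ord(g) = |G| = 36, but the maximum element order in G is 6 < 36. So G is not cyclic and no single element generates it: the count is 0.

Answer: 0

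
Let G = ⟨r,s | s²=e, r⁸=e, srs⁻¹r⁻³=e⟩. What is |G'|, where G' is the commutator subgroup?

G' = [G, G] is generated by all commutators. The generator-pair commutators are: [r, s] = r⁶.
The subgroup they normally generate is {e, r², r⁴, r⁶}, of order 4.
Check: |G/G'| = 16/4 = 4 is the order of the abelianisation.

Answer: 4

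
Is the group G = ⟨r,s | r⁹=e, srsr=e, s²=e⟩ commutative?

r·s = rs but s·r = r⁸s, so r·s ≠ s·r and G is not abelian.

Answer: No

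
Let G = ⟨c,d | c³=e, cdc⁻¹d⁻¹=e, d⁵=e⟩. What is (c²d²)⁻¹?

The order of (c²d²) is 15 (smallest k with (c²d²)ᵏ = e), so (c²d²)⁻¹ = (c²d²)¹⁴ = cd³.
Check: (c²d²) · (cd³) → (c²d²) · c = d²;   (d²) · d³ = e, giving e as required.

Answer: cd³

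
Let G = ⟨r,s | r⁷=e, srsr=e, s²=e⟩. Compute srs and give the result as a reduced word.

Multiply left to right, reducing at each step:
  s · r = r⁶s
  (r⁶s) · s = r⁶

Answer: r⁶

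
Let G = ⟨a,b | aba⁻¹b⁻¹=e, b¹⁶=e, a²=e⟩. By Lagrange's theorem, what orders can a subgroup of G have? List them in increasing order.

|G| = 32 = 2⁵. By Lagrange's theorem the order of any subgroup divides 32; the divisors of 32 are 1, 2, 4, 8, 16, 32.

Answer: 1, 2, 4, 8, 16, 32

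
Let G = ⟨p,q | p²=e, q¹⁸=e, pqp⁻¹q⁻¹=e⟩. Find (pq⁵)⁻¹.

The order of (pq⁵) is 18 (smallest k with (pq⁵)ᵏ = e), so (pq⁵)⁻¹ = (pq⁵)¹⁷ = pq¹³.
Check: (pq⁵) · (pq¹³) → (pq⁵) · p = q⁵;   (q⁵) · q¹³ = e, giving e as required.

Answer: pq¹³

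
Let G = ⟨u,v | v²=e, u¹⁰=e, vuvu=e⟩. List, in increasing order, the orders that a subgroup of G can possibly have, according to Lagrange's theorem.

|G| = 20 = 2² · 5. By Lagrange's theorem the order of any subgroup divides 20; the divisors of 20 are 1, 2, 4, 5, 10, 20.

Answer: 1, 2, 4, 5, 10, 20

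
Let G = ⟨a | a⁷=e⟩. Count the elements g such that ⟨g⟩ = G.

G is cyclic of order 7. An element generates G iff its order is 7, and a cyclic group of order 7 has exactly φ(7) = 6 such elements.

Answer: 6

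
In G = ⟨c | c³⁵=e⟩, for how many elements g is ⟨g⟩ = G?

G is cyclic of order 35. An element generates G iff its order is 35, and a cyclic group of order 35 has exactly φ(35) = 24 such elements.

Answer: 24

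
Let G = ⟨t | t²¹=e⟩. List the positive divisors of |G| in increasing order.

|G| = 21 = 3 · 7. By Lagrange's theorem the order of any subgroup divides 21; the divisors of 21 are 1, 3, 7, 21.

Answer: 1, 3, 7, 21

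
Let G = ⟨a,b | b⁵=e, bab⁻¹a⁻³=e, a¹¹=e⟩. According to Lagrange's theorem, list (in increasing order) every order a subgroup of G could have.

|G| = 55 = 5 · 11. By Lagrange's theorem the order of any subgroup divides 55; the divisors of 55 are 1, 5, 11, 55.

Answer: 1, 5, 11, 55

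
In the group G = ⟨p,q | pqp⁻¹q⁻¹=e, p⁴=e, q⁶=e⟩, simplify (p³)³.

Compute successive powers of (p³), reducing at each step:
  (p³)²: (p³) · p³ = p²
  (p³)³: (p²) · p³ = p

Answer: p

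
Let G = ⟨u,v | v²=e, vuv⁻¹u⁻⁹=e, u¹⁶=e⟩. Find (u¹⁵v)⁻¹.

The order of (u¹⁵v) is 16 (smallest k with (u¹⁵v)ᵏ = e), so (u¹⁵v)⁻¹ = (u¹⁵v)¹⁵ = u⁹v.
Check: (u¹⁵v) · (u⁹v) → (u¹⁵v) · u⁹ = v;   v · v = e, giving e as required.

Answer: u⁹v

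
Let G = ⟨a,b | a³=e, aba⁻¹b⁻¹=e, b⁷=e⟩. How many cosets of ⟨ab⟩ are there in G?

First find ord(ab) by computing successive powers:
  (ab)¹ = ab, (ab)² = a²b², (ab)³ = b³, (ab)⁴ = ab⁴, (ab)⁵ = a²b⁵, (ab)⁶ = b⁶, (ab)⁷ = a, (ab)⁸ = a²b, (ab)⁹ = b², (ab)¹⁰ = ab³, (ab)¹¹ = a²b⁴, (ab)¹² = b⁵, (ab)¹³ = ab⁶, (ab)¹⁴ = a², (ab)¹⁵ = b, (ab)¹⁶ = ab², (ab)¹⁷ = a²b³, (ab)¹⁸ = b⁴, (ab)¹⁹ = ab⁵, (ab)²⁰ = a²b⁶, (ab)²¹ = e.
So |⟨ab⟩| = ord(ab) = 21. With |G| = 21, by Lagrange [G : ⟨ab⟩] = 21/21 = 1.

Answer: 1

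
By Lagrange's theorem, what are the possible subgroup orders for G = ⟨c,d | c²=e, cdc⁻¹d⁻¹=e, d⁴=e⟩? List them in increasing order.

|G| = 8 = 2³. By Lagrange's theorem the order of any subgroup divides 8; the divisors of 8 are 1, 2, 4, 8.

Answer: 1, 2, 4, 8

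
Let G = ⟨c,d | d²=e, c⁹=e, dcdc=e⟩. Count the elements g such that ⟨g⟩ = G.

⟨g⟩ = G would require ord(g) = |G| = 18, but the maximum element order in G is 9 < 18. So G is not cyclic and no single element generates it: the count is 0.

Answer: 0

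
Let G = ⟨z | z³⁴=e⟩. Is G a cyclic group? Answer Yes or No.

|G| = 34. The element z has order 34 (its powers give 34 distinct elements), so ⟨z⟩ = G and G is cyclic.

Answer: Yes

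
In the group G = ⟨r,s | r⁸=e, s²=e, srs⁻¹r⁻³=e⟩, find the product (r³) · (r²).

Compute (r³) · (r²) by multiplying left to right and reducing via the relations at each step:
  (r³) · r² = r⁵

Answer: r⁵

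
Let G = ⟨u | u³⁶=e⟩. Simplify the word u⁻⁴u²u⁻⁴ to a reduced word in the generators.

Multiply left to right, reducing at each step:
  (u³²) · u² = u³⁴
  (u³⁴) · u⁻⁴ = u³⁰

Answer: u³⁰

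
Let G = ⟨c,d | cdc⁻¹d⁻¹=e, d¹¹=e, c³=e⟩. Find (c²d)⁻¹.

The order of (c²d) is 33 (smallest k with (c²d)ᵏ = e), so (c²d)⁻¹ = (c²d)³² = cd¹⁰.
Check: (c²d) · (cd¹⁰) → (c²d) · c = d;   d · d¹⁰ = e, giving e as required.

Answer: cd¹⁰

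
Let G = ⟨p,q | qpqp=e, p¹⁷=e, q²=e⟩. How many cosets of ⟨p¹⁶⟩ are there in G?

First find ord(p¹⁶) by computing successive powers:
  (p¹⁶)¹ = p¹⁶, (p¹⁶)² = p¹⁵, (p¹⁶)³ = p¹⁴, (p¹⁶)⁴ = p¹³, (p¹⁶)⁵ = p¹², (p¹⁶)⁶ = p¹¹, (p¹⁶)⁷ = p¹⁰, (p¹⁶)⁸ = p⁹, (p¹⁶)⁹ = p⁸, (p¹⁶)¹⁰ = p⁷, (p¹⁶)¹¹ = p⁶, (p¹⁶)¹² = p⁵, (p¹⁶)¹³ = p⁴, (p¹⁶)¹⁴ = p³, (p¹⁶)¹⁵ = p², (p¹⁶)¹⁶ = p, (p¹⁶)¹⁷ = e.
So |⟨p¹⁶⟩| = ord(p¹⁶) = 17. With |G| = 34, by Lagrange [G : ⟨p¹⁶⟩] = 34/17 = 2.

Answer: 2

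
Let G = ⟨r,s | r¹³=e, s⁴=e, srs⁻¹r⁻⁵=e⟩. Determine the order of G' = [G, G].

G' = [G, G] is generated by all commutators. The generator-pair commutators are: [r, s] = r⁹.
The subgroup they normally generate is {e, r, r², r³, r⁴, r⁵, r⁶, r⁷, r⁸, r⁹, r¹⁰, r¹¹, r¹²}, of order 13.
Check: |G/G'| = 52/13 = 4 is the order of the abelianisation.

Answer: 13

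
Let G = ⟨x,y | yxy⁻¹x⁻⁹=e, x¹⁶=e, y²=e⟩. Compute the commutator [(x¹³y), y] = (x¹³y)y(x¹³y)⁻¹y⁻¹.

[(x¹³y), y] = (x¹³y)·y·(x¹³y)⁻¹·y⁻¹.
  (x¹³y) · y = x¹³
  (x¹³) · (x¹¹y) = x⁸y
  (x⁸y) · y = x⁸

Answer: x⁸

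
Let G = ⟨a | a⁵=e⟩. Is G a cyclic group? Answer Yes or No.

|G| = 5. The element a has order 5 (its powers give 5 distinct elements), so ⟨a⟩ = G and G is cyclic.

Answer: Yes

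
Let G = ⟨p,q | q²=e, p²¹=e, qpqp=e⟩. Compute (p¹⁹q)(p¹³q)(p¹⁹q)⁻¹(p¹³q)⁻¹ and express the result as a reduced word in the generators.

[(p¹⁹q), (p¹³q)] = (p¹⁹q)·(p¹³q)·(p¹⁹q)⁻¹·(p¹³q)⁻¹.
  (p¹⁹q) · (p¹³q) = p⁶
  (p⁶) · (p¹⁹q) = p⁴q
  (p⁴q) · (p¹³q) = p¹²

Answer: p¹²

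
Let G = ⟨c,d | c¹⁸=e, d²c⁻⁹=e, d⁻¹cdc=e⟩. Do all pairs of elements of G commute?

c·d = cd but d·c = c⁸d⁻¹, so c·d ≠ d·c and G is not abelian.

Answer: No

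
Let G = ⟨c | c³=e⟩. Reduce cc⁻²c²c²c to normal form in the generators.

Multiply left to right, reducing at each step:
  c · c⁻² = c²
  (c²) · c² = c
  c · c² = e
  e · c = c

Answer: c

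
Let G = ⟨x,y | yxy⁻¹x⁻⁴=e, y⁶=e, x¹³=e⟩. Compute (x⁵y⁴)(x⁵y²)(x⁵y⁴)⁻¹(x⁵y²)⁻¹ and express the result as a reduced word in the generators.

[(x⁵y⁴), (x⁵y²)] = (x⁵y⁴)·(x⁵y²)·(x⁵y⁴)⁻¹·(x⁵y²)⁻¹.
  (x⁵y⁴) · (x⁵y²) = x¹¹
  (x¹¹) · (x¹¹y²) = x⁹y²
  (x⁹y²) · (x⁷y⁴) = x⁴

Answer: x⁴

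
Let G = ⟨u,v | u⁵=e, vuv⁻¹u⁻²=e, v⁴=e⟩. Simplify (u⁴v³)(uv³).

Compute (u⁴v³) · (uv³) by multiplying left to right and reducing via the relations at each step:
  (u⁴v³) · u = u²v³
  (u²v³) · v³ = u²v²

Answer: u²v²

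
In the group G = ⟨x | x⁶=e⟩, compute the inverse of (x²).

The order of (x²) is 3 (smallest k with (x²)ᵏ = e), so (x²)⁻¹ = (x²)² = x⁴.
Check: (x²) · (x⁴) → (x²) · x⁴ = e, giving e as required.

Answer: x⁴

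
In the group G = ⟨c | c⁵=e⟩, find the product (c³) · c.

Compute (c³) · c by multiplying left to right and reducing via the relations at each step:
  (c³) · c = c⁴

Answer: c⁴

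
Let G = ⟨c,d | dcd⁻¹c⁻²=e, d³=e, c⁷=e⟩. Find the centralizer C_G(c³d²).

⟨c³d²⟩ ⊆ C_G(c³d²) since powers of c³d² commute with c³d²; so |C_G(c³d²)| ≥ |⟨c³d²⟩| = 3.
By orbit–stabilizer, |C_G(c³d²)| = |G| / |conj. class of c³d²| = 21 / 7 = 3.
The 3 elements commuting with c³d² are {e, cd, c³d²}.

Answer: {e, cd, c³d²}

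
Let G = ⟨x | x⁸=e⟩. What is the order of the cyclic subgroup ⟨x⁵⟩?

|⟨x⁵⟩| equals the order of x⁵. Compute successive powers until reaching e:
  (x⁵)¹ = x⁵, (x⁵)² = x², (x⁵)³ = x⁷, (x⁵)⁴ = x⁴, (x⁵)⁵ = x, (x⁵)⁶ = x⁶, (x⁵)⁷ = x³, (x⁵)⁸ = e.
The smallest positive k with (x⁵)ᵏ = e is 8, so |⟨x⁵⟩| = 8.

Answer: 8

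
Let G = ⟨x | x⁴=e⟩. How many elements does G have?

G is generated by a single element, so G is cyclic. The relator gives x⁴ = e and no smaller power is forced to be e, so the 4 powers {e, x, x², x³} are distinct. Hence |G| = 4.

Answer: 4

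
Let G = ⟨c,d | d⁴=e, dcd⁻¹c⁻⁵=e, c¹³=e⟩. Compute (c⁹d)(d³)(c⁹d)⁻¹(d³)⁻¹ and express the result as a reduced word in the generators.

[(c⁹d), (d³)] = (c⁹d)·(d³)·(c⁹d)⁻¹·(d³)⁻¹.
  (c⁹d) · (d³) = c⁹
  (c⁹) · (c⁶d³) = c²d³
  (c²d³) · d = c²

Answer: c²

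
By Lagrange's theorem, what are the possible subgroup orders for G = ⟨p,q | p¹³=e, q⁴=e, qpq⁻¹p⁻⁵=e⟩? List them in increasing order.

|G| = 52 = 2² · 13. By Lagrange's theorem the order of any subgroup divides 52; the divisors of 52 are 1, 2, 4, 13, 26, 52.

Answer: 1, 2, 4, 13, 26, 52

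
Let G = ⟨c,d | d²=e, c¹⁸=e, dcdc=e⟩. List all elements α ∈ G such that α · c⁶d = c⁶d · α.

⟨c⁶d⟩ ⊆ C_G(c⁶d) since powers of c⁶d commute with c⁶d; so |C_G(c⁶d)| ≥ |⟨c⁶d⟩| = 2.
By orbit–stabilizer, |C_G(c⁶d)| = |G| / |conj. class of c⁶d| = 36 / 9 = 4.
The 4 elements commuting with c⁶d are {e, c⁹, c⁶d, c¹⁵d}.

Answer: {e, c⁹, c⁶d, c¹⁵d}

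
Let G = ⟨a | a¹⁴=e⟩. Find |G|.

G is generated by a single element, so G is cyclic. The relator gives a¹⁴ = e and no smaller power is forced to be e, so the 14 powers {a, e, a², a³, a⁴, a⁵, a⁶, a⁷, a⁸, a⁹, a¹², a¹³, a¹¹, a¹⁰} are distinct. Hence |G| = 14.

Answer: 14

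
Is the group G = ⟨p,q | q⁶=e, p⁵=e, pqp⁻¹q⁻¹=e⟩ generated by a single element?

|G| = 30. The element pq has order 30 (its powers give 30 distinct elements), so ⟨pq⟩ = G and G is cyclic.

Answer: Yes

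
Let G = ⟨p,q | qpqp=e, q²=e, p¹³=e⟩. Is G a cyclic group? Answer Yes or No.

Every cyclic group is abelian. But p·q = pq while q·p = p¹²q, so p·q ≠ q·p and G is not abelian. Hence G is not cyclic.

Answer: No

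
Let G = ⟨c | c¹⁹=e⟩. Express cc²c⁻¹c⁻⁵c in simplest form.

Multiply left to right, reducing at each step:
  c · c² = c³
  (c³) · c⁻¹ = c²
  (c²) · c⁻⁵ = c¹⁶
  (c¹⁶) · c = c¹⁷

Answer: c¹⁷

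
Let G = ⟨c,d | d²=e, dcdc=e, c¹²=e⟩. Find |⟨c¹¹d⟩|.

|⟨c¹¹d⟩| equals the order of c¹¹d. Compute successive powers until reaching e:
  (c¹¹d)¹ = c¹¹d, (c¹¹d)² = e.
The smallest positive k with (c¹¹d)ᵏ = e is 2, so |⟨c¹¹d⟩| = 2.

Answer: 2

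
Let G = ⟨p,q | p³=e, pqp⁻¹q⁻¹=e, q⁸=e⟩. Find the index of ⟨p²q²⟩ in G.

First find ord(p²q²) by computing successive powers:
  (p²q²)¹ = p²q², (p²q²)² = pq⁴, (p²q²)³ = q⁶, (p²q²)⁴ = p², (p²q²)⁵ = pq², (p²q²)⁶ = q⁴, (p²q²)⁷ = p²q⁶, (p²q²)⁸ = p, (p²q²)⁹ = q², (p²q²)¹⁰ = p²q⁴, (p²q²)¹¹ = pq⁶, (p²q²)¹² = e.
So |⟨p²q²⟩| = ord(p²q²) = 12. With |G| = 24, by Lagrange [G : ⟨p²q²⟩] = 24/12 = 2.

Answer: 2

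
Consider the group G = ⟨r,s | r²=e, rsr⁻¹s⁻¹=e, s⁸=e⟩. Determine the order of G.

Enumerate words in the generators, reducing via the relations: the distinct elements are
  {e, r, s, rs, s², s³, s⁴, s⁵, s⁶, s⁷, rs², rs³, rs⁴, rs⁵, rs⁶, rs⁷}.
No further products give new elements, so |G| = 16.

Answer: 16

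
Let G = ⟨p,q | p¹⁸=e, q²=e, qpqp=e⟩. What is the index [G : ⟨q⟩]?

First find ord(q) by computing successive powers:
  q¹ = q, q² = e.
So |⟨q⟩| = ord(q) = 2. With |G| = 36, by Lagrange [G : ⟨q⟩] = 36/2 = 18.

Answer: 18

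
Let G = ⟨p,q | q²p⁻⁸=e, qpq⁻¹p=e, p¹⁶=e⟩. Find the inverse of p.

The order of p is 16 (smallest k with pᵏ = e), so p⁻¹ = p¹⁵ = p¹⁵.
Check: p · (p¹⁵) → p · p¹⁵ = e, giving e as required.

Answer: p¹⁵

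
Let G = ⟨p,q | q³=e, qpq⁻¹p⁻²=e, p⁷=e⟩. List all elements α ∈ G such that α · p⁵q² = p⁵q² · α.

⟨p⁵q²⟩ ⊆ C_G(p⁵q²) since powers of p⁵q² commute with p⁵q²; so |C_G(p⁵q²)| ≥ |⟨p⁵q²⟩| = 3.
By orbit–stabilizer, |C_G(p⁵q²)| = |G| / |conj. class of p⁵q²| = 21 / 7 = 3.
The 3 elements commuting with p⁵q² are {e, p⁴q, p⁵q²}.

Answer: {e, p⁴q, p⁵q²}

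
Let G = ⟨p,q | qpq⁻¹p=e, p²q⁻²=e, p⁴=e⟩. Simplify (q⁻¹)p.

Compute (q⁻¹) · p by multiplying left to right and reducing via the relations at each step:
  (q⁻¹) · p = pq

Answer: pq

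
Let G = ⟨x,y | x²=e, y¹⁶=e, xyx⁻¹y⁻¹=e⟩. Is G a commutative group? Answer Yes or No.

Each pair of generators commutes: x·y = xy = y·x. Since the generators pairwise commute, every element of G commutes with every other, so G is abelian.

Answer: Yes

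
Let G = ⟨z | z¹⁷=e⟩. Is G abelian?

G has a single generator, so G is cyclic and hence abelian.

Answer: Yes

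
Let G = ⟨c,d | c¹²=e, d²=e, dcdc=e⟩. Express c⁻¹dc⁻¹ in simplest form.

Multiply left to right, reducing at each step:
  (c¹¹) · d = c¹¹d
  (c¹¹d) · c⁻¹ = d

Answer: d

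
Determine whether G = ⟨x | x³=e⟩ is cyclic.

|G| = 3. The element x has order 3 (its powers give 3 distinct elements), so ⟨x⟩ = G and G is cyclic.

Answer: Yes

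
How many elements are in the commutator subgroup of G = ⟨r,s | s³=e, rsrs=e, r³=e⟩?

G' = [G, G] is generated by all commutators. The generator-pair commutators are: [r, s] = rs²r.
The subgroup they normally generate is {e, rs, r²s², rs²r}, of order 4.
Check: |G/G'| = 12/4 = 3 is the order of the abelianisation.

Answer: 4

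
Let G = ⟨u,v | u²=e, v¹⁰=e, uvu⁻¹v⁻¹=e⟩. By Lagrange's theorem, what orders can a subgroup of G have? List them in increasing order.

|G| = 20 = 2² · 5. By Lagrange's theorem the order of any subgroup divides 20; the divisors of 20 are 1, 2, 4, 5, 10, 20.

Answer: 1, 2, 4, 5, 10, 20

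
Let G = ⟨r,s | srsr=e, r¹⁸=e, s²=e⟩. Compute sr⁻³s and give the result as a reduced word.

Multiply left to right, reducing at each step:
  s · r⁻³ = r³s
  (r³s) · s = r³

Answer: r³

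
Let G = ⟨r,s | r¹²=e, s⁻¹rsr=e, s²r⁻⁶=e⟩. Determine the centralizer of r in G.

⟨r⟩ ⊆ C_G(r) since powers of r commute with r; so |C_G(r)| ≥ |⟨r⟩| = 12.
By orbit–stabilizer, |C_G(r)| = |G| / |conj. class of r| = 24 / 2 = 12.
The 12 elements commuting with r are {e, r, r², r³, r⁴, r⁵, r⁶, r⁷, r⁸, r⁹, r¹⁰, r¹¹}.

Answer: {e, r, r², r³, r⁴, r⁵, r⁶, r⁷, r⁸, r⁹, r¹⁰, r¹¹}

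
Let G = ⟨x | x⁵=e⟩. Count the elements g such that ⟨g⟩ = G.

G is cyclic of order 5. An element generates G iff its order is 5, and a cyclic group of order 5 has exactly φ(5) = 4 such elements.

Answer: 4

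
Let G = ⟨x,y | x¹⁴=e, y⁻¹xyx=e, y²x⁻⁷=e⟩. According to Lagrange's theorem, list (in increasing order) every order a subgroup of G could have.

|G| = 28 = 2² · 7. By Lagrange's theorem the order of any subgroup divides 28; the divisors of 28 are 1, 2, 4, 7, 14, 28.

Answer: 1, 2, 4, 7, 14, 28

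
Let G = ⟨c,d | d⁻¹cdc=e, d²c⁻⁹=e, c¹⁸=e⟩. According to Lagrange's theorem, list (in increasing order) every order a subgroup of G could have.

|G| = 36 = 2² · 3². By Lagrange's theorem the order of any subgroup divides 36; the divisors of 36 are 1, 2, 3, 4, 6, 9, 12, 18, 36.

Answer: 1, 2, 3, 4, 6, 9, 12, 18, 36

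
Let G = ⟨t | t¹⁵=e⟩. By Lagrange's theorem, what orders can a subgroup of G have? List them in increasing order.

|G| = 15 = 3 · 5. By Lagrange's theorem the order of any subgroup divides 15; the divisors of 15 are 1, 3, 5, 15.

Answer: 1, 3, 5, 15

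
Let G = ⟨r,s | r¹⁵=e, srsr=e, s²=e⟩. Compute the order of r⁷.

Compute successive powers until reaching e:
  (r⁷)¹ = r⁷, (r⁷)² = r¹⁴, (r⁷)³ = r⁶, (r⁷)⁴ = r¹³, (r⁷)⁵ = r⁵, (r⁷)⁶ = r¹², (r⁷)⁷ = r⁴, (r⁷)⁸ = r¹¹, (r⁷)⁹ = r³, (r⁷)¹⁰ = r¹⁰, (r⁷)¹¹ = r², (r⁷)¹² = r⁹, (r⁷)¹³ = r, (r⁷)¹⁴ = r⁸, (r⁷)¹⁵ = e.
The smallest positive k with (r⁷)ᵏ = e is 15.

Answer: 15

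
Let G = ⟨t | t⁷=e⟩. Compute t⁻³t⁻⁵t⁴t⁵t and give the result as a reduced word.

Multiply left to right, reducing at each step:
  (t⁴) · t⁻⁵ = t⁶
  (t⁶) · t⁴ = t³
  (t³) · t⁵ = t
  t · t = t²

Answer: t²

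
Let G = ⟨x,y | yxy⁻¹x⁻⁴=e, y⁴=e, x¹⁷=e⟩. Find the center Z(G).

An element z ∈ Z(G) iff z commutes with every generator.
For example e is central: e·x = x = x·e; e·y = y = y·e.
Whereas x ∉ Z(G) since x·y = xy ≠ x⁴y = y·x.
Checking each of the 68 elements this way gives Z(G) = {e}, of order 1.

Answer: {e}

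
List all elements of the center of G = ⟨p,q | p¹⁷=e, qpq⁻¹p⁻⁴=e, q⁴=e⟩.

An element z ∈ Z(G) iff z commutes with every generator.
For example e is central: e·p = p = p·e; e·q = q = q·e.
Whereas p ∉ Z(G) since p·q = pq ≠ p⁴q = q·p.
Checking each of the 68 elements this way gives Z(G) = {e}, of order 1.

Answer: {e}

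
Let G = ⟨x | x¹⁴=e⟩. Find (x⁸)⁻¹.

The order of (x⁸) is 7 (smallest k with (x⁸)ᵏ = e), so (x⁸)⁻¹ = (x⁸)⁶ = x⁶.
Check: (x⁸) · (x⁶) → (x⁸) · x⁶ = e, giving e as required.

Answer: x⁶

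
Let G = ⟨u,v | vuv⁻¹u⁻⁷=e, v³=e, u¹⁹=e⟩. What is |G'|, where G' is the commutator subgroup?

G' = [G, G] is generated by all commutators. The generator-pair commutators are: [u, v] = u¹³.
The subgroup they normally generate is {e, u, u², u³, u⁴, u⁵, u⁶, u⁷, u⁸, u⁹, u¹⁰, u¹¹, u¹², u¹³, u¹⁴, u¹⁵, u¹⁶, u¹⁷, u¹⁸}, of order 19.
Check: |G/G'| = 57/19 = 3 is the order of the abelianisation.

Answer: 19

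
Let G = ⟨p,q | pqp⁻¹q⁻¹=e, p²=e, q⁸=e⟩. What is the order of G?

Enumerate words in the generators, reducing via the relations: the distinct elements are
  {e, p, q, pq, q², q³, q⁴, q⁵, q⁶, q⁷, pq², pq³, pq⁴, pq⁵, pq⁶, pq⁷}.
No further products give new elements, so |G| = 16.

Answer: 16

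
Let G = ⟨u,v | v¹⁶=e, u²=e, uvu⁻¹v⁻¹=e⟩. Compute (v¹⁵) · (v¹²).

Compute (v¹⁵) · (v¹²) by multiplying left to right and reducing via the relations at each step:
  (v¹⁵) · v¹² = v¹¹

Answer: v¹¹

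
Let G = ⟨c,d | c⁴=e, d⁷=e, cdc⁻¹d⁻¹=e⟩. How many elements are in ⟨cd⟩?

|⟨cd⟩| equals the order of cd. Compute successive powers until reaching e:
  (cd)¹ = cd, (cd)² = c²d², (cd)³ = c³d³, (cd)⁴ = d⁴, (cd)⁵ = cd⁵, (cd)⁶ = c²d⁶, (cd)⁷ = c³, (cd)⁸ = d, (cd)⁹ = cd², (cd)¹⁰ = c²d³, (cd)¹¹ = c³d⁴, (cd)¹² = d⁵, (cd)¹³ = cd⁶, (cd)¹⁴ = c², (cd)¹⁵ = c³d, (cd)¹⁶ = d², (cd)¹⁷ = cd³, (cd)¹⁸ = c²d⁴, (cd)¹⁹ = c³d⁵, (cd)²⁰ = d⁶, (cd)²¹ = c, (cd)²² = c²d, (cd)²³ = c³d², (cd)²⁴ = d³, (cd)²⁵ = cd⁴, (cd)²⁶ = c²d⁵, (cd)²⁷ = c³d⁶, (cd)²⁸ = e.
The smallest positive k with (cd)ᵏ = e is 28, so |⟨cd⟩| = 28.

Answer: 28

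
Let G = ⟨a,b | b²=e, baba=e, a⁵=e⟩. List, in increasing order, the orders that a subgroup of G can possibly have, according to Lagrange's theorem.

|G| = 10 = 2 · 5. By Lagrange's theorem the order of any subgroup divides 10; the divisors of 10 are 1, 2, 5, 10.

Answer: 1, 2, 5, 10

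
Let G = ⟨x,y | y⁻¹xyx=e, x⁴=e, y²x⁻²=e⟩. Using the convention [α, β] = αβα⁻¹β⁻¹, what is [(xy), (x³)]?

[(xy), (x³)] = (xy)·(x³)·(xy)⁻¹·(x³)⁻¹.
  (xy) · (x³) = y⁻¹
  (y⁻¹) · (xy⁻¹) = x
  x · x = x²

Answer: x²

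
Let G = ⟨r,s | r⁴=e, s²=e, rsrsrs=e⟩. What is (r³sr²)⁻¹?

The order of (r³sr²) is 3 (smallest k with (r³sr²)ᵏ = e), so (r³sr²)⁻¹ = (r³sr²)² = r²sr.
Check: (r³sr²) · (r²sr) → (r³sr²) · r² = r³s;   (r³s) · s = r³;   (r³) · r = e, giving e as required.

Answer: r²sr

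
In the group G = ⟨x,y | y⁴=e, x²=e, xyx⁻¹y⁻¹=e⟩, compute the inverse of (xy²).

The order of (xy²) is 2 (smallest k with (xy²)ᵏ = e), so (xy²)⁻¹ = (xy²)¹ = xy².
Check: (xy²) · (xy²) → (xy²) · x = y²;   (y²) · y² = e, giving e as required.

Answer: xy²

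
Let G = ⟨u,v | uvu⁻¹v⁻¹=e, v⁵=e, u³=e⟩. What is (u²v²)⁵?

Compute successive powers of (u²v²), reducing at each step:
  (u²v²)²: (u²v²) · u² = uv²;   (uv²) · v² = uv⁴
  (u²v²)³: (uv⁴) · u² = v⁴;   (v⁴) · v² = v
  (u²v²)⁴: v · u² = u²v;   (u²v) · v² = u²v³
  (u²v²)⁵: (u²v³) · u² = uv³;   (uv³) · v² = u

Answer: u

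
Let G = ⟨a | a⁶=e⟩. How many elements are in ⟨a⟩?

|⟨a⟩| equals the order of a. Compute successive powers until reaching e:
  a¹ = a, a² = a², a³ = a³, a⁴ = a⁴, a⁵ = a⁵, a⁶ = e.
The smallest positive k with aᵏ = e is 6, so |⟨a⟩| = 6.

Answer: 6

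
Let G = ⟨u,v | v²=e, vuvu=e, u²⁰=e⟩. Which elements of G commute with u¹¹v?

⟨u¹¹v⟩ ⊆ C_G(u¹¹v) since powers of u¹¹v commute with u¹¹v; so |C_G(u¹¹v)| ≥ |⟨u¹¹v⟩| = 2.
By orbit–stabilizer, |C_G(u¹¹v)| = |G| / |conj. class of u¹¹v| = 40 / 10 = 4.
The 4 elements commuting with u¹¹v are {e, u¹⁰, uv, u¹¹v}.

Answer: {e, u¹⁰, uv, u¹¹v}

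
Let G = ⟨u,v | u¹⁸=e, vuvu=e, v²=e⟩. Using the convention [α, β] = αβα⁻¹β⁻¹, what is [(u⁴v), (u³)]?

[(u⁴v), (u³)] = (u⁴v)·(u³)·(u⁴v)⁻¹·(u³)⁻¹.
  (u⁴v) · (u³) = uv
  (uv) · (u⁴v) = u¹⁵
  (u¹⁵) · (u¹⁵) = u¹²

Answer: u¹²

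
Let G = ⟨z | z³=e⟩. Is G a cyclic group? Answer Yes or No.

|G| = 3. The element z has order 3 (its powers give 3 distinct elements), so ⟨z⟩ = G and G is cyclic.

Answer: Yes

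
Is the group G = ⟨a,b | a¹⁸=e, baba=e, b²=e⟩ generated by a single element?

Every cyclic group is abelian. But a·b = ab while b·a = a¹⁷b, so a·b ≠ b·a and G is not abelian. Hence G is not cyclic.

Answer: No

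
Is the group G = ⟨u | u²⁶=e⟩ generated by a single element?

|G| = 26. The element u has order 26 (its powers give 26 distinct elements), so ⟨u⟩ = G and G is cyclic.

Answer: Yes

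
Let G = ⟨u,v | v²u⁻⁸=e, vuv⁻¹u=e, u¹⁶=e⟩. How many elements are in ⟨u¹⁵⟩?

|⟨u¹⁵⟩| equals the order of u¹⁵. Compute successive powers until reaching e:
  (u¹⁵)¹ = u¹⁵, (u¹⁵)² = u¹⁴, (u¹⁵)³ = u¹³, (u¹⁵)⁴ = u¹², (u¹⁵)⁵ = u¹¹, (u¹⁵)⁶ = u¹⁰, (u¹⁵)⁷ = u⁹, (u¹⁵)⁸ = u⁸, (u¹⁵)⁹ = u⁷, (u¹⁵)¹⁰ = u⁶, (u¹⁵)¹¹ = u⁵, (u¹⁵)¹² = u⁴, (u¹⁵)¹³ = u³, (u¹⁵)¹⁴ = u², (u¹⁵)¹⁵ = u, (u¹⁵)¹⁶ = e.
The smallest positive k with (u¹⁵)ᵏ = e is 16, so |⟨u¹⁵⟩| = 16.

Answer: 16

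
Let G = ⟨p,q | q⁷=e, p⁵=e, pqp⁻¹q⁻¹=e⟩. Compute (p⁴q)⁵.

Compute successive powers of (p⁴q), reducing at each step:
  (p⁴q)²: (p⁴q) · p⁴ = p³q;   (p³q) · q = p³q²
  (p⁴q)³: (p³q²) · p⁴ = p²q²;   (p²q²) · q = p²q³
  (p⁴q)⁴: (p²q³) · p⁴ = pq³;   (pq³) · q = pq⁴
  (p⁴q)⁵: (pq⁴) · p⁴ = q⁴;   (q⁴) · q = q⁵

Answer: q⁵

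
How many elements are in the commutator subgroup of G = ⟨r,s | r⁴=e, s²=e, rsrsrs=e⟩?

G' = [G, G] is generated by all commutators. The generator-pair commutators are: [r, s] = r²sr.
The subgroup they normally generate is {e, r², rs, sr³, r²sr, r³s, r²sr³, sr, rsr², sr²s, r²sr²s, r³sr²}, of order 12.
Check: |G/G'| = 24/12 = 2 is the order of the abelianisation.

Answer: 12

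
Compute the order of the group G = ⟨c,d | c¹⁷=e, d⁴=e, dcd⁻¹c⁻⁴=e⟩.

Enumerate words in the generators, reducing via the relations: the distinct elements are
  {c, d, e, cd, c², c³, c⁴, c⁵, c⁶, c⁷, c⁸, c⁹, d², d³, cd², cd³, c²d, c³d, c¹², c¹³, c¹¹, c¹⁰, c¹⁴, c¹⁵, c¹⁶, c⁴d, c⁵d, c⁶d, c⁷d, c⁸d, c⁹d, c²d², c²d³, c³d², c³d³, c¹²d, c¹³d, c¹¹d, c¹⁰d, c¹⁴d, c¹⁵d, c¹⁶d, c⁴d², c⁴d³, c⁵d², c⁵d³, c⁶d², c⁶d³, c⁷d², c⁷d³, c⁸d², c⁸d³, c⁹d², c⁹d³, c¹²d², c¹²d³, c¹³d², c¹³d³, c¹¹d², c¹¹d³, c¹⁰d², c¹⁰d³, c¹⁴d², c¹⁴d³, c¹⁵d², c¹⁵d³, c¹⁶d², c¹⁶d³}.
No further products give new elements, so |G| = 68.

Answer: 68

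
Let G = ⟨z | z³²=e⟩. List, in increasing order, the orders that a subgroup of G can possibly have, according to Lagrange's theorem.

|G| = 32 = 2⁵. By Lagrange's theorem the order of any subgroup divides 32; the divisors of 32 are 1, 2, 4, 8, 16, 32.

Answer: 1, 2, 4, 8, 16, 32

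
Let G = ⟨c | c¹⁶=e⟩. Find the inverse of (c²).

The order of (c²) is 8 (smallest k with (c²)ᵏ = e), so (c²)⁻¹ = (c²)⁷ = c¹⁴.
Check: (c²) · (c¹⁴) → (c²) · c¹⁴ = e, giving e as required.

Answer: c¹⁴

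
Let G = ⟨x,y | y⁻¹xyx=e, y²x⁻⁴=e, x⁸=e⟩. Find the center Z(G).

An element z ∈ Z(G) iff z commutes with every generator.
For example x⁴ is central: (x⁴)·x = x⁵ = x·(x⁴); (x⁴)·y = y⁻¹ = y·(x⁴).
Whereas x ∉ Z(G) since x·y = xy ≠ x³y⁻¹ = y·x.
Checking each of the 16 elements this way gives Z(G) = {e, x⁴}, of order 2.

Answer: {e, x⁴}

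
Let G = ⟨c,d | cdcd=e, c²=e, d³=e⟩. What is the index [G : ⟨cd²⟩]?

First find ord(cd²) by computing successive powers:
  (cd²)¹ = cd², (cd²)² = e.
So |⟨cd²⟩| = ord(cd²) = 2. With |G| = 6, by Lagrange [G : ⟨cd²⟩] = 6/2 = 3.

Answer: 3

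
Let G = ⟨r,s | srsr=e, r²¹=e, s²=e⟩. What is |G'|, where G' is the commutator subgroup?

G' = [G, G] is generated by all commutators. The generator-pair commutators are: [r, s] = r².
The subgroup they normally generate is {e, r, r², r³, r⁴, r⁵, r⁶, r⁷, r⁸, r⁹, r¹⁰, r¹¹, r¹², r¹³, r¹⁴, r¹⁵, r¹⁶, r¹⁷, r¹⁸, r¹⁹, r²⁰}, of order 21.
Check: |G/G'| = 42/21 = 2 is the order of the abelianisation.

Answer: 21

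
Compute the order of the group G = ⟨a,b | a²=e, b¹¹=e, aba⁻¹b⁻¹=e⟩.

Enumerate words in the generators, reducing via the relations: the distinct elements are
  {a, b, e, ab, b², b³, b⁴, b⁵, b⁶, b⁷, b⁸, b⁹, ab², ab³, ab⁴, ab⁵, ab⁶, ab⁷, ab⁸, ab⁹, b¹⁰, ab¹⁰}.
No further products give new elements, so |G| = 22.

Answer: 22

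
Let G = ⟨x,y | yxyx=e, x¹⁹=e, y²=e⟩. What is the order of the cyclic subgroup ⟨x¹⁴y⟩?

|⟨x¹⁴y⟩| equals the order of x¹⁴y. Compute successive powers until reaching e:
  (x¹⁴y)¹ = x¹⁴y, (x¹⁴y)² = e.
The smallest positive k with (x¹⁴y)ᵏ = e is 2, so |⟨x¹⁴y⟩| = 2.

Answer: 2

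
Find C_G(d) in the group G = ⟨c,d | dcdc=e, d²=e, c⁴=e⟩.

⟨d⟩ ⊆ C_G(d) since powers of d commute with d; so |C_G(d)| ≥ |⟨d⟩| = 2.
By orbit–stabilizer, |C_G(d)| = |G| / |conj. class of d| = 8 / 2 = 4.
The 4 elements commuting with d are {e, c², d, c²d}.

Answer: {e, c², d, c²d}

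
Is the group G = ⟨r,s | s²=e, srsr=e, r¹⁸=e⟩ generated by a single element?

Every cyclic group is abelian. But r·s = rs while s·r = r¹⁷s, so r·s ≠ s·r and G is not abelian. Hence G is not cyclic.

Answer: No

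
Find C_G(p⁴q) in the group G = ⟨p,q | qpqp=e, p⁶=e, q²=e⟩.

⟨p⁴q⟩ ⊆ C_G(p⁴q) since powers of p⁴q commute with p⁴q; so |C_G(p⁴q)| ≥ |⟨p⁴q⟩| = 2.
By orbit–stabilizer, |C_G(p⁴q)| = |G| / |conj. class of p⁴q| = 12 / 3 = 4.
The 4 elements commuting with p⁴q are {e, p³, pq, p⁴q}.

Answer: {e, p³, pq, p⁴q}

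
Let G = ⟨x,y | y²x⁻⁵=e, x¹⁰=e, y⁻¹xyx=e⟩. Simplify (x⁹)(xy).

Compute (x⁹) · (xy) by multiplying left to right and reducing via the relations at each step:
  (x⁹) · x = e
  e · y = y

Answer: y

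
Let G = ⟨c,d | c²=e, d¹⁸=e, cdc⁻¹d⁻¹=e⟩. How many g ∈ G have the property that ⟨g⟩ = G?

⟨g⟩ = G would require ord(g) = |G| = 36, but the maximum element order in G is 18 < 36. So G is not cyclic and no single element generates it: the count is 0.

Answer: 0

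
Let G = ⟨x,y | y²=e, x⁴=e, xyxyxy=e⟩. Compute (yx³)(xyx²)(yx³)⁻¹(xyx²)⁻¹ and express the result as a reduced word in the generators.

[(yx³), (xyx²)] = (yx³)·(xyx²)·(yx³)⁻¹·(xyx²)⁻¹.
  (yx³) · (xyx²) = x²
  (x²) · (xy) = x³y
  (x³y) · (x²yx³) = yx²y

Answer: yx²y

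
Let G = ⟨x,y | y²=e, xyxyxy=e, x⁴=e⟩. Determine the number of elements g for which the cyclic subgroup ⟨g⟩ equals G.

⟨g⟩ = G would require ord(g) = |G| = 24, but the maximum element order in G is 4 < 24. So G is not cyclic and no single element generates it: the count is 0.

Answer: 0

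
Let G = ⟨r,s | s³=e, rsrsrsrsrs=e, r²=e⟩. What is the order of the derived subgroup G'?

G' = [G, G] is generated by all commutators. The generator-pair commutators are: [r, s] = rsrs².
The subgroup they normally generate is {e, r, s, s², rs, rsr, rsrs, rsrsr, s²rs²r, s²rs², s²r, rs², sr, srs, srsr, rs²rs²r, rs²rs², rs²r, s²rs, s²rsr, s²rsrs, srs²rs², srs²r, srs², rsrs², rs²rs, rs²rsr, rs²rsrs, rsrs²rs², rsrs²r, s²rs²rs, rsrs²rs, rsrs²rsr, rsrs²rsrs, s²rs²rsrs², s²rs²rsr, s²rs²rsrs, s²rsrs²rs², s²rsrs²r, s²rsrs², srsrs², srs²rs, srs²rsr, srs²rsrs, srsrs²rs², srsrs²r, srsrs²rs, rs²rsrs²rs², rs²rsrs²r, rs²rsrs², s²rsrs²rs, s²rsrs²rsr, srs²rsrs²r, srs²rsrs², rs²rsrs²rs, rs²rsrs²rsr, rsrs²rsrs²r, rsrs²rsrs², rsrs²rsrs²rs, srs²rsrs²rs}, of order 60.
Check: |G/G'| = 60/60 = 1 is the order of the abelianisation.

Answer: 60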